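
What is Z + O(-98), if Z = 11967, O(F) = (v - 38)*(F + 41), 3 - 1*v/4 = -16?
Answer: 9801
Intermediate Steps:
v = 76 (v = 12 - 4*(-16) = 12 + 64 = 76)
O(F) = 1558 + 38*F (O(F) = (76 - 38)*(F + 41) = 38*(41 + F) = 1558 + 38*F)
Z + O(-98) = 11967 + (1558 + 38*(-98)) = 11967 + (1558 - 3724) = 11967 - 2166 = 9801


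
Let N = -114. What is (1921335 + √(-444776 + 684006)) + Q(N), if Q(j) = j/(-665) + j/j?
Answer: 67246766/35 + √239230 ≈ 1.9218e+6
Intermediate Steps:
Q(j) = 1 - j/665 (Q(j) = j*(-1/665) + 1 = -j/665 + 1 = 1 - j/665)
(1921335 + √(-444776 + 684006)) + Q(N) = (1921335 + √(-444776 + 684006)) + (1 - 1/665*(-114)) = (1921335 + √239230) + (1 + 6/35) = (1921335 + √239230) + 41/35 = 67246766/35 + √239230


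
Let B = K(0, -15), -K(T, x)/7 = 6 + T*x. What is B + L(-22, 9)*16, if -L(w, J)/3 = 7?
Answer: -378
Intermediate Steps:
K(T, x) = -42 - 7*T*x (K(T, x) = -7*(6 + T*x) = -42 - 7*T*x)
L(w, J) = -21 (L(w, J) = -3*7 = -21)
B = -42 (B = -42 - 7*0*(-15) = -42 + 0 = -42)
B + L(-22, 9)*16 = -42 - 21*16 = -42 - 336 = -378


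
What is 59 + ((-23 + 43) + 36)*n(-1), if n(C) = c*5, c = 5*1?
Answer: 1459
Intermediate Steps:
c = 5
n(C) = 25 (n(C) = 5*5 = 25)
59 + ((-23 + 43) + 36)*n(-1) = 59 + ((-23 + 43) + 36)*25 = 59 + (20 + 36)*25 = 59 + 56*25 = 59 + 1400 = 1459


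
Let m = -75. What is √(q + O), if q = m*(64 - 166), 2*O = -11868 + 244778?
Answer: √124105 ≈ 352.29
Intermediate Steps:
O = 116455 (O = (-11868 + 244778)/2 = (½)*232910 = 116455)
q = 7650 (q = -75*(64 - 166) = -75*(-102) = 7650)
√(q + O) = √(7650 + 116455) = √124105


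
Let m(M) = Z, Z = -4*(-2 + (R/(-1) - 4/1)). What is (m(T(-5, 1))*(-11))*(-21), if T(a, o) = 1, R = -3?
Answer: 2772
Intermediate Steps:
Z = 12 (Z = -4*(-2 + (-3/(-1) - 4/1)) = -4*(-2 + (-3*(-1) - 4*1)) = -4*(-2 + (3 - 4)) = -4*(-2 - 1) = -4*(-3) = 12)
m(M) = 12
(m(T(-5, 1))*(-11))*(-21) = (12*(-11))*(-21) = -132*(-21) = 2772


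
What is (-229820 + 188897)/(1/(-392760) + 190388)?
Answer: -16072917480/74776790879 ≈ -0.21495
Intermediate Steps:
(-229820 + 188897)/(1/(-392760) + 190388) = -40923/(-1/392760 + 190388) = -40923/74776790879/392760 = -40923*392760/74776790879 = -16072917480/74776790879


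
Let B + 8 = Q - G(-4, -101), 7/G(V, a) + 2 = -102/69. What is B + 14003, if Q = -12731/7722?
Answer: 4322887981/308880 ≈ 13995.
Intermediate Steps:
G(V, a) = -161/80 (G(V, a) = 7/(-2 - 102/69) = 7/(-2 - 102*1/69) = 7/(-2 - 34/23) = 7/(-80/23) = 7*(-23/80) = -161/80)
Q = -12731/7722 (Q = -12731*1/7722 = -12731/7722 ≈ -1.6487)
B = -2358659/308880 (B = -8 + (-12731/7722 - 1*(-161/80)) = -8 + (-12731/7722 + 161/80) = -8 + 112381/308880 = -2358659/308880 ≈ -7.6362)
B + 14003 = -2358659/308880 + 14003 = 4322887981/308880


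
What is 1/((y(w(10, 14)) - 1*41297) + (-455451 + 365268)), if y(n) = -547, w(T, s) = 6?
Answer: -1/132027 ≈ -7.5742e-6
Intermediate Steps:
1/((y(w(10, 14)) - 1*41297) + (-455451 + 365268)) = 1/((-547 - 1*41297) + (-455451 + 365268)) = 1/((-547 - 41297) - 90183) = 1/(-41844 - 90183) = 1/(-132027) = -1/132027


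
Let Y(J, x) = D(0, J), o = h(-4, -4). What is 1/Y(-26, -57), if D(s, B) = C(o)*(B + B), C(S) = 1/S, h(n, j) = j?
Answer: 1/13 ≈ 0.076923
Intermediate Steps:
o = -4
D(s, B) = -B/2 (D(s, B) = (B + B)/(-4) = -B/2)
Y(J, x) = -J/2
1/Y(-26, -57) = 1/(-1/2*(-26)) = 1/13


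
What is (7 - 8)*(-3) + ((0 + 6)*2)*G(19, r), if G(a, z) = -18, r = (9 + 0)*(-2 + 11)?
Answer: -213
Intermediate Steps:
r = 81 (r = 9*9 = 81)
(7 - 8)*(-3) + ((0 + 6)*2)*G(19, r) = (7 - 8)*(-3) + ((0 + 6)*2)*(-18) = -1*(-3) + (6*2)*(-18) = 3 + 12*(-18) = 3 - 216 = -213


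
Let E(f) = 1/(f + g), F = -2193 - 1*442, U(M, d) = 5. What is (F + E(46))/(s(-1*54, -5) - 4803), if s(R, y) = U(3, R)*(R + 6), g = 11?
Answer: 150194/287451 ≈ 0.52250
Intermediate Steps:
s(R, y) = 30 + 5*R (s(R, y) = 5*(R + 6) = 5*(6 + R) = 30 + 5*R)
F = -2635 (F = -2193 - 442 = -2635)
E(f) = 1/(11 + f) (E(f) = 1/(f + 11) = 1/(11 + f))
(F + E(46))/(s(-1*54, -5) - 4803) = (-2635 + 1/(11 + 46))/((30 + 5*(-1*54)) - 4803) = (-2635 + 1/57)/((30 + 5*(-54)) - 4803) = (-2635 + 1/57)/((30 - 270) - 4803) = -150194/(57*(-240 - 4803)) = -150194/57/(-5043) = -150194/57*(-1/5043) = 150194/287451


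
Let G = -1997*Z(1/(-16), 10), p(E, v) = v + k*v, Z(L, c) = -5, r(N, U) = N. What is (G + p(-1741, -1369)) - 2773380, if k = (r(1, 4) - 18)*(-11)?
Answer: -3020767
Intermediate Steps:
k = 187 (k = (1 - 18)*(-11) = -17*(-11) = 187)
p(E, v) = 188*v (p(E, v) = v + 187*v = 188*v)
G = 9985 (G = -1997*(-5) = 9985)
(G + p(-1741, -1369)) - 2773380 = (9985 + 188*(-1369)) - 2773380 = (9985 - 257372) - 2773380 = -247387 - 2773380 = -3020767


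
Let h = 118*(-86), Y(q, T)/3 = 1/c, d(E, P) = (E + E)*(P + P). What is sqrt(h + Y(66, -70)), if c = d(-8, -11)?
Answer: I*sqrt(78586046)/88 ≈ 100.74*I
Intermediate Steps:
d(E, P) = 4*E*P (d(E, P) = (2*E)*(2*P) = 4*E*P)
c = 352 (c = 4*(-8)*(-11) = 352)
Y(q, T) = 3/352
h = -10148
sqrt(h + Y(66, -70)) = sqrt(-10148 + 3/352) = sqrt(-3572093/352) = I*sqrt(78586046)/88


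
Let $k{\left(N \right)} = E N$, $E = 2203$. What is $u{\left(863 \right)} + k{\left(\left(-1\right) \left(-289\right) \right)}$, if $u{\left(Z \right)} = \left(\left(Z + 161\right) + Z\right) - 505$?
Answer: $638049$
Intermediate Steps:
$u{\left(Z \right)} = -344 + 2 Z$ ($u{\left(Z \right)} = \left(\left(161 + Z\right) + Z\right) - 505 = \left(161 + 2 Z\right) - 505 = -344 + 2 Z$)
$k{\left(N \right)} = 2203 N$
$u{\left(863 \right)} + k{\left(\left(-1\right) \left(-289\right) \right)} = \left(-344 + 2 \cdot 863\right) + 2203 \left(\left(-1\right) \left(-289\right)\right) = \left(-344 + 1726\right) + 2203 \cdot 289 = 1382 + 636667 = 638049$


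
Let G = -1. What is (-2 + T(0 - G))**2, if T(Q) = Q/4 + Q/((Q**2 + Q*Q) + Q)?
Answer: 289/144 ≈ 2.0069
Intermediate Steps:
T(Q) = Q/4 + Q/(Q + 2*Q**2) (T(Q) = Q*(1/4) + Q/((Q**2 + Q**2) + Q) = Q/4 + Q/(2*Q**2 + Q) = Q/4 + Q/(Q + 2*Q**2))
(-2 + T(0 - G))**2 = (-2 + (4 + (0 - 1*(-1)) + 2*(0 - 1*(-1))**2)/(4*(1 + 2*(0 - 1*(-1)))))**2 = (-2 + (4 + (0 + 1) + 2*(0 + 1)**2)/(4*(1 + 2*(0 + 1))))**2 = (-2 + (4 + 1 + 2*1**2)/(4*(1 + 2*1)))**2 = (-2 + (4 + 1 + 2*1)/(4*(1 + 2)))**2 = (-2 + (1/4)*(4 + 1 + 2)/3)**2 = (-2 + (1/4)*(1/3)*7)**2 = (-2 + 7/12)**2 = (-17/12)**2 = 289/144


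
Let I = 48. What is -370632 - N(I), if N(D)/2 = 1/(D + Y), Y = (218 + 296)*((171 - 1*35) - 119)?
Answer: -1628186377/4393 ≈ -3.7063e+5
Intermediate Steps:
Y = 8738 (Y = 514*((171 - 35) - 119) = 514*(136 - 119) = 514*17 = 8738)
N(D) = 2/(8738 + D) (N(D) = 2/(D + 8738) = 2/(8738 + D))
-370632 - N(I) = -370632 - 2/(8738 + 48) = -370632 - 2/8786 = -370632 - 1*1/4393 = -370632 - 1/4393 = -1628186377/4393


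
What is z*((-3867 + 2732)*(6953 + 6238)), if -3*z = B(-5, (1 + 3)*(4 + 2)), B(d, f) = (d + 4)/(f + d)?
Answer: -4990595/19 ≈ -2.6266e+5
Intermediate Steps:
B(d, f) = (4 + d)/(d + f)
z = 1/57 (z = -(4 - 5)/(3*(-5 + (1 + 3)*(4 + 2))) = -(-1)/(3*(-5 + 4*6)) = -(-1)/(3*(-5 + 24)) = -(-1)/(3*19) = -(-1)/57 = -⅓*(-1/19) = 1/57 ≈ 0.017544)
z*((-3867 + 2732)*(6953 + 6238)) = ((-3867 + 2732)*(6953 + 6238))/57 = (-1135*13191)/57 = (1/57)*(-14971785) = -4990595/19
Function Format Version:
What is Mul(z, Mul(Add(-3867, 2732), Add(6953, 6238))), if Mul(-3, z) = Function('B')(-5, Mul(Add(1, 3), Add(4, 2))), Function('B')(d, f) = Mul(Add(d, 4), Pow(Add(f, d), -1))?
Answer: Rational(-4990595, 19) ≈ -2.6266e+5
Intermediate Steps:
Function('B')(d, f) = Mul(Pow(Add(d, f), -1), Add(4, d)) (Function('B')(d, f) = Mul(Add(4, d), Pow(Add(d, f), -1)) = Mul(Pow(Add(d, f), -1), Add(4, d)))
z = Rational(1, 57) (z = Mul(Rational(-1, 3), Mul(Pow(Add(-5, Mul(Add(1, 3), Add(4, 2))), -1), Add(4, -5))) = Mul(Rational(-1, 3), Mul(Pow(Add(-5, Mul(4, 6)), -1), -1)) = Mul(Rational(-1, 3), Mul(Pow(Add(-5, 24), -1), -1)) = Mul(Rational(-1, 3), Mul(Pow(19, -1), -1)) = Mul(Rational(-1, 3), Mul(Rational(1, 19), -1)) = Mul(Rational(-1, 3), Rational(-1, 19)) = Rational(1, 57) ≈ 0.017544)
Mul(z, Mul(Add(-3867, 2732), Add(6953, 6238))) = Mul(Rational(1, 57), Mul(Add(-3867, 2732), Add(6953, 6238))) = Mul(Rational(1, 57), Mul(-1135, 13191)) = Mul(Rational(1, 57), -14971785) = Rational(-4990595, 19)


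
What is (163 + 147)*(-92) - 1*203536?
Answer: -232056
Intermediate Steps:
(163 + 147)*(-92) - 1*203536 = 310*(-92) - 203536 = -28520 - 203536 = -232056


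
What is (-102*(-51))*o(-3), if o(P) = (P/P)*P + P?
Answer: -31212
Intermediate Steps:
o(P) = 2*P (o(P) = 1*P + P = P + P = 2*P)
(-102*(-51))*o(-3) = (-102*(-51))*(2*(-3)) = 5202*(-6) = -31212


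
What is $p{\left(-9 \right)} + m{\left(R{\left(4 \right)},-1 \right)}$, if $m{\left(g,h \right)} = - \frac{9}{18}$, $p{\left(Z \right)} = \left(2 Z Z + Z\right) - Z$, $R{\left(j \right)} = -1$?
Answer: $\frac{323}{2} \approx 161.5$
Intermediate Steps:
$p{\left(Z \right)} = 2 Z^{2}$ ($p{\left(Z \right)} = \left(2 Z^{2} + Z\right) - Z = \left(Z + 2 Z^{2}\right) - Z = 2 Z^{2}$)
$m{\left(g,h \right)} = - \frac{1}{2}$ ($m{\left(g,h \right)} = \left(-9\right) \frac{1}{18} = - \frac{1}{2}$)
$p{\left(-9 \right)} + m{\left(R{\left(4 \right)},-1 \right)} = 2 \left(-9\right)^{2} - \frac{1}{2} = 2 \cdot 81 - \frac{1}{2} = 162 - \frac{1}{2} = \frac{323}{2}$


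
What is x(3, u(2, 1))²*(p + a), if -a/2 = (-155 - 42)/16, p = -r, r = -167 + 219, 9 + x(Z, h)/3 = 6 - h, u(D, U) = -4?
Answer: -1971/8 ≈ -246.38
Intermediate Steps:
x(Z, h) = -9 - 3*h (x(Z, h) = -27 + 3*(6 - h) = -27 + (18 - 3*h) = -9 - 3*h)
r = 52
p = -52 (p = -1*52 = -52)
a = 197/8 (a = -2*(-155 - 42)/16 = -(-394)/16 = -2*(-197/16) = 197/8 ≈ 24.625)
x(3, u(2, 1))²*(p + a) = (-9 - 3*(-4))²*(-52 + 197/8) = (-9 + 12)²*(-219/8) = 3²*(-219/8) = 9*(-219/8) = -1971/8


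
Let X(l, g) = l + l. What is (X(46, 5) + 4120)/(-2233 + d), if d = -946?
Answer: -4212/3179 ≈ -1.3249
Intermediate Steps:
X(l, g) = 2*l
(X(46, 5) + 4120)/(-2233 + d) = (2*46 + 4120)/(-2233 - 946) = (92 + 4120)/(-3179) = 4212*(-1/3179) = -4212/3179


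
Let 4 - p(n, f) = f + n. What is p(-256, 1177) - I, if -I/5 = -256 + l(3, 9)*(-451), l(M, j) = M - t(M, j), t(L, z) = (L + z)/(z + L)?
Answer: -6707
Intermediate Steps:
t(L, z) = 1 (t(L, z) = (L + z)/(L + z) = 1)
p(n, f) = 4 - f - n (p(n, f) = 4 - (f + n) = 4 + (-f - n) = 4 - f - n)
l(M, j) = -1 + M (l(M, j) = M - 1*1 = M - 1 = -1 + M)
I = 5790 (I = -5*(-256 + (-1 + 3)*(-451)) = -5*(-256 + 2*(-451)) = -5*(-256 - 902) = -5*(-1158) = 5790)
p(-256, 1177) - I = (4 - 1*1177 - 1*(-256)) - 1*5790 = (4 - 1177 + 256) - 5790 = -917 - 5790 = -6707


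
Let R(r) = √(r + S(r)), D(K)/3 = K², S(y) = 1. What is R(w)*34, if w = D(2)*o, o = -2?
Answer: 34*I*√23 ≈ 163.06*I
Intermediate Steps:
D(K) = 3*K²
w = -24 (w = (3*2²)*(-2) = (3*4)*(-2) = 12*(-2) = -24)
R(r) = √(1 + r) (R(r) = √(r + 1) = √(1 + r))
R(w)*34 = √(1 - 24)*34 = √(-23)*34 = (I*√23)*34 = 34*I*√23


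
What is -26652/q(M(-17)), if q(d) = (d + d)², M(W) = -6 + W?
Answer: -6663/529 ≈ -12.595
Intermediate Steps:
q(d) = 4*d² (q(d) = (2*d)² = 4*d²)
-26652/q(M(-17)) = -26652*1/(4*(-6 - 17)²) = -26652/(4*(-23)²) = -26652/(4*529) = -26652/2116 = -26652*1/2116 = -6663/529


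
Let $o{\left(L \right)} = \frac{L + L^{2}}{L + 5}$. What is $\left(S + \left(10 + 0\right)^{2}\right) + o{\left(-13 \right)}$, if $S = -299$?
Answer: $- \frac{437}{2} \approx -218.5$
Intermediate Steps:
$o{\left(L \right)} = \frac{L + L^{2}}{5 + L}$
$\left(S + \left(10 + 0\right)^{2}\right) + o{\left(-13 \right)} = \left(-299 + \left(10 + 0\right)^{2}\right) - \frac{13 \left(1 - 13\right)}{5 - 13} = \left(-299 + 10^{2}\right) - 13 \frac{1}{-8} \left(-12\right) = \left(-299 + 100\right) - \left(- \frac{13}{8}\right) \left(-12\right) = -199 - \frac{39}{2} = - \frac{437}{2}$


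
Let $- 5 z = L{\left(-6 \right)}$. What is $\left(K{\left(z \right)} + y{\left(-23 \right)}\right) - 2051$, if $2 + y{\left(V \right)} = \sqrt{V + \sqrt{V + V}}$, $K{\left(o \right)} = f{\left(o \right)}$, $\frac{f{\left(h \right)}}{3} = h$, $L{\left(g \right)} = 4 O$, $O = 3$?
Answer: $- \frac{10301}{5} + \sqrt{-23 + i \sqrt{46}} \approx -2059.5 + 4.8466 i$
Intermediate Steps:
$L{\left(g \right)} = 12$ ($L{\left(g \right)} = 4 \cdot 3 = 12$)
$z = - \frac{12}{5}$ ($z = \left(- \frac{1}{5}\right) 12 = - \frac{12}{5} \approx -2.4$)
$f{\left(h \right)} = 3 h$
$K{\left(o \right)} = 3 o$
$y{\left(V \right)} = -2 + \sqrt{V + \sqrt{2} \sqrt{V}}$ ($y{\left(V \right)} = -2 + \sqrt{V + \sqrt{V + V}} = -2 + \sqrt{V + \sqrt{2 V}} = -2 + \sqrt{V + \sqrt{2} \sqrt{V}}$)
$\left(K{\left(z \right)} + y{\left(-23 \right)}\right) - 2051 = \left(3 \left(- \frac{12}{5}\right) - \left(2 - \sqrt{-23 + \sqrt{2} \sqrt{-23}}\right)\right) - 2051 = \left(- \frac{36}{5} - \left(2 - \sqrt{-23 + \sqrt{2} i \sqrt{23}}\right)\right) - 2051 = \left(- \frac{36}{5} - \left(2 - \sqrt{-23 + i \sqrt{46}}\right)\right) - 2051 = \left(- \frac{46}{5} + \sqrt{-23 + i \sqrt{46}}\right) - 2051 = - \frac{10301}{5} + \sqrt{-23 + i \sqrt{46}}$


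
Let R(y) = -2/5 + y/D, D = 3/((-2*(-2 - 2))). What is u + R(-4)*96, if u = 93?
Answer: -4847/5 ≈ -969.40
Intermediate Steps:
D = 3/8 (D = 3/((-2*(-4))) = 3/8 ≈ 0.37500)
R(y) = -2/5 + 8*y/3 (R(y) = -2/5 + y/(3/8) = -2*1/5 + y*(8/3) = -2/5 + 8*y/3)
u + R(-4)*96 = 93 + (-2/5 + (8/3)*(-4))*96 = 93 + (-2/5 - 32/3)*96 = 93 - 166/15*96 = 93 - 5312/5 = -4847/5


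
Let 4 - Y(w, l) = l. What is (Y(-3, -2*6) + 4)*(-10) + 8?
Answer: -192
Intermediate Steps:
Y(w, l) = 4 - l
(Y(-3, -2*6) + 4)*(-10) + 8 = ((4 - (-2)*6) + 4)*(-10) + 8 = ((4 - 1*(-12)) + 4)*(-10) + 8 = ((4 + 12) + 4)*(-10) + 8 = (16 + 4)*(-10) + 8 = 20*(-10) + 8 = -200 + 8 = -192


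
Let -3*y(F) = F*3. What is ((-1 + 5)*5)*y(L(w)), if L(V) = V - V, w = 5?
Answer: 0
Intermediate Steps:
L(V) = 0
y(F) = -F (y(F) = -F*3/3 = -F)
((-1 + 5)*5)*y(L(w)) = ((-1 + 5)*5)*(-1*0) = (4*5)*0 = 20*0 = 0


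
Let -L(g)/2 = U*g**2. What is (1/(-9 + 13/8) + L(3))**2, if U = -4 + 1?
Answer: 10099684/3481 ≈ 2901.4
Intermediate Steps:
U = -3
L(g) = 6*g**2 (L(g) = -(-6)*g**2 = 6*g**2)
(1/(-9 + 13/8) + L(3))**2 = (1/(-9 + 13/8) + 6*3**2)**2 = (1/(-9 + 13*(1/8)) + 6*9)**2 = (1/(-9 + 13/8) + 54)**2 = (1/(-59/8) + 54)**2 = (-8/59 + 54)**2 = (3178/59)**2 = 10099684/3481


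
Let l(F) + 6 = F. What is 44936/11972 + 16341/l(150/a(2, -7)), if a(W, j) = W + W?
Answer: 801016/1533 ≈ 522.52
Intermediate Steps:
a(W, j) = 2*W
l(F) = -6 + F
44936/11972 + 16341/l(150/a(2, -7)) = 44936/11972 + 16341/(-6 + 150/((2*2))) = 44936*(1/11972) + 16341/(-6 + 150/4) = 274/73 + 16341/(-6 + 150*(¼)) = 274/73 + 16341/(-6 + 75/2) = 274/73 + 16341/(63/2) = 274/73 + 16341*(2/63) = 274/73 + 10894/21 = 801016/1533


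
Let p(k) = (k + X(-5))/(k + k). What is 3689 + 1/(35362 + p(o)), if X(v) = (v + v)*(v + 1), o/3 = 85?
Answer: 13306160389/3606983 ≈ 3689.0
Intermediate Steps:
o = 255 (o = 3*85 = 255)
X(v) = 2*v*(1 + v) (X(v) = (2*v)*(1 + v) = 2*v*(1 + v))
p(k) = (40 + k)/(2*k) (p(k) = (k + 2*(-5)*(1 - 5))/(k + k) = (k + 2*(-5)*(-4))/((2*k)) = (k + 40)*(1/(2*k)) = (40 + k)*(1/(2*k)) = (40 + k)/(2*k))
3689 + 1/(35362 + p(o)) = 3689 + 1/(35362 + (½)*(40 + 255)/255) = 3689 + 1/(35362 + (½)*(1/255)*295) = 3689 + 1/(35362 + 59/102) = 3689 + 1/(3606983/102) = 3689 + 102/3606983 = 13306160389/3606983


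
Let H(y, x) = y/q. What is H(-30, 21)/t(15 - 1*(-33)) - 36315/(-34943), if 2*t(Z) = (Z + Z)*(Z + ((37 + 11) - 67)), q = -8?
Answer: 67575355/64854208 ≈ 1.0420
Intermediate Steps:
H(y, x) = -y/8 (H(y, x) = y/(-8) = y*(-⅛) = -y/8)
t(Z) = Z*(-19 + Z) (t(Z) = ((Z + Z)*(Z + ((37 + 11) - 67)))/2 = ((2*Z)*(Z + (48 - 67)))/2 = ((2*Z)*(Z - 19))/2 = ((2*Z)*(-19 + Z))/2 = (2*Z*(-19 + Z))/2 = Z*(-19 + Z))
H(-30, 21)/t(15 - 1*(-33)) - 36315/(-34943) = (-⅛*(-30))/(((15 - 1*(-33))*(-19 + (15 - 1*(-33))))) - 36315/(-34943) = 15/(4*(((15 + 33)*(-19 + (15 + 33))))) - 36315*(-1/34943) = 15/(4*((48*(-19 + 48)))) + 36315/34943 = 15/(4*((48*29))) + 36315/34943 = (15/4)/1392 + 36315/34943 = (15/4)*(1/1392) + 36315/34943 = 5/1856 + 36315/34943 = 67575355/64854208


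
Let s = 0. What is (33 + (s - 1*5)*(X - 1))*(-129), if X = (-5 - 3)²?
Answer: 36378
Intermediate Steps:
X = 64 (X = (-8)² = 64)
(33 + (s - 1*5)*(X - 1))*(-129) = (33 + (0 - 1*5)*(64 - 1))*(-129) = (33 + (0 - 5)*63)*(-129) = (33 - 5*63)*(-129) = (33 - 315)*(-129) = -282*(-129) = 36378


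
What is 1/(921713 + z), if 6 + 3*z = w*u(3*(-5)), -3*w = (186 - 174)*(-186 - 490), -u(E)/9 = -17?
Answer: 1/1059615 ≈ 9.4374e-7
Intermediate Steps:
u(E) = 153 (u(E) = -9*(-17) = 153)
w = 2704 (w = -(186 - 174)*(-186 - 490)/3 = -4*(-676) = -1/3*(-8112) = 2704)
z = 137902 (z = -2 + (2704*153)/3 = -2 + (1/3)*413712 = -2 + 137904 = 137902)
1/(921713 + z) = 1/(921713 + 137902) = 1/1059615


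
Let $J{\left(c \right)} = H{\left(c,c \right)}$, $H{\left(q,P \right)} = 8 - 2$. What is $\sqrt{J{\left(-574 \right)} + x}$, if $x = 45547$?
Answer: $\sqrt{45553} \approx 213.43$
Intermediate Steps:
$H{\left(q,P \right)} = 6$ ($H{\left(q,P \right)} = 8 - 2 = 6$)
$J{\left(c \right)} = 6$
$\sqrt{J{\left(-574 \right)} + x} = \sqrt{6 + 45547} = \sqrt{45553}$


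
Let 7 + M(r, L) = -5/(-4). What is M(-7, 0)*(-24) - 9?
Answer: 129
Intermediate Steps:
M(r, L) = -23/4 (M(r, L) = -7 - 5/(-4) = -7 - 5*(-¼) = -7 + 5/4 = -23/4)
M(-7, 0)*(-24) - 9 = -23/4*(-24) - 9 = 138 - 9 = 129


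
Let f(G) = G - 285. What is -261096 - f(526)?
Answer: -261337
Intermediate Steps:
f(G) = -285 + G
-261096 - f(526) = -261096 - (-285 + 526) = -261096 - 1*241 = -261096 - 241 = -261337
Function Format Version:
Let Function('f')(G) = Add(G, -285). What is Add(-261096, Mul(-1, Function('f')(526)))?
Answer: -261337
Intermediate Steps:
Function('f')(G) = Add(-285, G)
Add(-261096, Mul(-1, Function('f')(526))) = Add(-261096, Mul(-1, Add(-285, 526))) = Add(-261096, Mul(-1, 241)) = Add(-261096, -241) = -261337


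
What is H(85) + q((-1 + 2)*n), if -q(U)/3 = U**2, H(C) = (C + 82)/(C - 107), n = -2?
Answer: -431/22 ≈ -19.591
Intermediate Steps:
H(C) = (82 + C)/(-107 + C)
q(U) = -3*U**2
H(85) + q((-1 + 2)*n) = (82 + 85)/(-107 + 85) - 3*4*(-1 + 2)**2 = 167/(-22) - 3*(1*(-2))**2 = -1/22*167 - 3*(-2)**2 = -167/22 - 3*4 = -167/22 - 12 = -431/22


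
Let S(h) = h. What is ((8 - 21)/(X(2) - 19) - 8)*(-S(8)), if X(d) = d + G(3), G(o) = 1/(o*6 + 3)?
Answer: 5150/89 ≈ 57.865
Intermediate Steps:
G(o) = 1/(3 + 6*o) (G(o) = 1/(6*o + 3) = 1/(3 + 6*o))
X(d) = 1/21 + d (X(d) = d + 1/(3*(1 + 2*3)) = d + 1/(3*(1 + 6)) = d + (1/3)/7 = d + (1/3)*(1/7) = d + 1/21 = 1/21 + d)
((8 - 21)/(X(2) - 19) - 8)*(-S(8)) = ((8 - 21)/((1/21 + 2) - 19) - 8)*(-1*8) = (-13/(43/21 - 19) - 8)*(-8) = (-13/(-356/21) - 8)*(-8) = (-13*(-21/356) - 8)*(-8) = (273/356 - 8)*(-8) = -2575/356*(-8) = 5150/89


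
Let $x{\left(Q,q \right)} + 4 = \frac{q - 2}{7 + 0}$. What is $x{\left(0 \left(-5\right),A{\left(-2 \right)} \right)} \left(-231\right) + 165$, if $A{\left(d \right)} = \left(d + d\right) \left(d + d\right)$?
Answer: $627$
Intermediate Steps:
$A{\left(d \right)} = 4 d^{2}$ ($A{\left(d \right)} = 2 d 2 d = 4 d^{2}$)
$x{\left(Q,q \right)} = - \frac{30}{7} + \frac{q}{7}$ ($x{\left(Q,q \right)} = -4 + \frac{q - 2}{7 + 0} = -4 + \frac{-2 + q}{7} = -4 + \left(-2 + q\right) \frac{1}{7} = -4 + \left(- \frac{2}{7} + \frac{q}{7}\right) = - \frac{30}{7} + \frac{q}{7}$)
$x{\left(0 \left(-5\right),A{\left(-2 \right)} \right)} \left(-231\right) + 165 = \left(- \frac{30}{7} + \frac{4 \left(-2\right)^{2}}{7}\right) \left(-231\right) + 165 = \left(- \frac{30}{7} + \frac{4 \cdot 4}{7}\right) \left(-231\right) + 165 = \left(- \frac{30}{7} + \frac{1}{7} \cdot 16\right) \left(-231\right) + 165 = \left(- \frac{30}{7} + \frac{16}{7}\right) \left(-231\right) + 165 = \left(-2\right) \left(-231\right) + 165 = 462 + 165 = 627$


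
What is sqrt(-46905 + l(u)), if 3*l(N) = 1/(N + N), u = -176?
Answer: I*sqrt(3269090946)/264 ≈ 216.58*I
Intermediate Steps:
l(N) = 1/(6*N) (l(N) = 1/(3*(N + N)) = 1/(3*((2*N))) = (1/(2*N))/3 = 1/(6*N))
sqrt(-46905 + l(u)) = sqrt(-46905 + (1/6)/(-176)) = sqrt(-46905 + (1/6)*(-1/176)) = sqrt(-46905 - 1/1056) = sqrt(-49531681/1056) = I*sqrt(3269090946)/264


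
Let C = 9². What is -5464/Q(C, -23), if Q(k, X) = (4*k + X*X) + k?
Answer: -2732/467 ≈ -5.8501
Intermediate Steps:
C = 81
Q(k, X) = X² + 5*k (Q(k, X) = (4*k + X²) + k = (X² + 4*k) + k = X² + 5*k)
-5464/Q(C, -23) = -5464/((-23)² + 5*81) = -5464/(529 + 405) = -5464/934 = -5464*1/934 = -2732/467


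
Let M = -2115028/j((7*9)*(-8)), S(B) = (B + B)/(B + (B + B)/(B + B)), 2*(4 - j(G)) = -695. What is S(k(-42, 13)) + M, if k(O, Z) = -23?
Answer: -46514447/7733 ≈ -6015.1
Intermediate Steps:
j(G) = 703/2 (j(G) = 4 - ½*(-695) = 4 + 695/2 = 703/2)
S(B) = 2*B/(1 + B) (S(B) = (2*B)/(B + (2*B)/((2*B))) = (2*B)/(B + (2*B)*(1/(2*B))) = (2*B)/(B + 1) = (2*B)/(1 + B) = 2*B/(1 + B))
M = -4230056/703 (M = -2115028/703/2 = -2115028*2/703 = -4230056/703 ≈ -6017.1)
S(k(-42, 13)) + M = 2*(-23)/(1 - 23) - 4230056/703 = 2*(-23)/(-22) - 4230056/703 = 2*(-23)*(-1/22) - 4230056/703 = 23/11 - 4230056/703 = -46514447/7733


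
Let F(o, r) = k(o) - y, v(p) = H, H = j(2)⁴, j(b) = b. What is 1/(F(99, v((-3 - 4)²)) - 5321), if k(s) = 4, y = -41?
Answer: -1/5276 ≈ -0.00018954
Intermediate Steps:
H = 16 (H = 2⁴ = 16)
v(p) = 16
F(o, r) = 45 (F(o, r) = 4 - 1*(-41) = 4 + 41 = 45)
1/(F(99, v((-3 - 4)²)) - 5321) = 1/(45 - 5321) = 1/(-5276) = -1/5276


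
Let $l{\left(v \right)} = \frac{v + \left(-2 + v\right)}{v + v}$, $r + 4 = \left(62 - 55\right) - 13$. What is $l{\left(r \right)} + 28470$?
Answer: $\frac{284711}{10} \approx 28471.0$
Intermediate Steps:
$r = -10$ ($r = -4 + \left(\left(62 - 55\right) - 13\right) = -4 + \left(7 - 13\right) = -4 - 6 = -10$)
$l{\left(v \right)} = \frac{-2 + 2 v}{2 v}$
$l{\left(r \right)} + 28470 = \frac{-1 - 10}{-10} + 28470 = \left(- \frac{1}{10}\right) \left(-11\right) + 28470 = \frac{11}{10} + 28470 = \frac{284711}{10}$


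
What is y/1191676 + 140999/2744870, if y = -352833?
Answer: -400227796193/1635497851060 ≈ -0.24471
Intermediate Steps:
y/1191676 + 140999/2744870 = -352833/1191676 + 140999/2744870 = -400227796193/1635497851060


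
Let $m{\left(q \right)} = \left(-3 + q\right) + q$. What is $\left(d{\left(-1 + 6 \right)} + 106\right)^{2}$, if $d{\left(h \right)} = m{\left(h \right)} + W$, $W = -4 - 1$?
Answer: $11664$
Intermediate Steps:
$W = -5$ ($W = -4 - 1 = -5$)
$m{\left(q \right)} = -3 + 2 q$
$d{\left(h \right)} = -8 + 2 h$ ($d{\left(h \right)} = \left(-3 + 2 h\right) - 5 = -8 + 2 h$)
$\left(d{\left(-1 + 6 \right)} + 106\right)^{2} = \left(\left(-8 + 2 \left(-1 + 6\right)\right) + 106\right)^{2} = \left(\left(-8 + 2 \cdot 5\right) + 106\right)^{2} = \left(\left(-8 + 10\right) + 106\right)^{2} = \left(2 + 106\right)^{2} = 108^{2} = 11664$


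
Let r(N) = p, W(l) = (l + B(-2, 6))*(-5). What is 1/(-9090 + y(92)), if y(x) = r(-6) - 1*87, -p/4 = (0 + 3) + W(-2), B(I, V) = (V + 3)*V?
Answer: -1/8149 ≈ -0.00012271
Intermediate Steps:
B(I, V) = V*(3 + V) (B(I, V) = (3 + V)*V = V*(3 + V))
W(l) = -270 - 5*l (W(l) = (l + 6*(3 + 6))*(-5) = (l + 6*9)*(-5) = (l + 54)*(-5) = (54 + l)*(-5) = -270 - 5*l)
p = 1028 (p = -4*((0 + 3) + (-270 - 5*(-2))) = -4*(3 + (-270 + 10)) = -4*(3 - 260) = -4*(-257) = 1028)
r(N) = 1028
y(x) = 941 (y(x) = 1028 - 1*87 = 1028 - 87 = 941)
1/(-9090 + y(92)) = 1/(-9090 + 941) = 1/(-8149) = -1/8149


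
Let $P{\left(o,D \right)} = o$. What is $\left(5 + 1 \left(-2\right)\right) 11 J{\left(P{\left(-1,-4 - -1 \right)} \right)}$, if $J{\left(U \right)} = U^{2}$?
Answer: $33$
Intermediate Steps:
$\left(5 + 1 \left(-2\right)\right) 11 J{\left(P{\left(-1,-4 - -1 \right)} \right)} = \left(5 + 1 \left(-2\right)\right) 11 \left(-1\right)^{2} = \left(5 - 2\right) 11 \cdot 1 = 3 \cdot 11 \cdot 1 = 33 \cdot 1 = 33$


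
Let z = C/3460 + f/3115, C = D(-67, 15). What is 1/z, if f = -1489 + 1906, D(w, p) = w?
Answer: 2155580/246823 ≈ 8.7333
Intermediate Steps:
C = -67
f = 417
z = 246823/2155580 (z = -67/3460 + 417/3115 = 246823/2155580 ≈ 0.11450)
1/z = 1/(246823/2155580) = 2155580/246823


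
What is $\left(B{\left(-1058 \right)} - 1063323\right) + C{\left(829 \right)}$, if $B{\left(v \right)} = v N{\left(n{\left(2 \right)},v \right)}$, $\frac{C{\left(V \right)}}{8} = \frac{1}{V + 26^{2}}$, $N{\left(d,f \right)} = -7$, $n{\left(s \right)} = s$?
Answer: $- \frac{1589155077}{1505} \approx -1.0559 \cdot 10^{6}$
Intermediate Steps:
$C{\left(V \right)} = \frac{8}{676 + V}$ ($C{\left(V \right)} = \frac{8}{V + 26^{2}} = \frac{8}{V + 676} = \frac{8}{676 + V}$)
$B{\left(v \right)} = - 7 v$ ($B{\left(v \right)} = v \left(-7\right) = - 7 v$)
$\left(B{\left(-1058 \right)} - 1063323\right) + C{\left(829 \right)} = \left(\left(-7\right) \left(-1058\right) - 1063323\right) + \frac{8}{676 + 829} = \left(7406 - 1063323\right) + \frac{8}{1505} = -1055917 + 8 \cdot \frac{1}{1505} = -1055917 + \frac{8}{1505} = - \frac{1589155077}{1505}$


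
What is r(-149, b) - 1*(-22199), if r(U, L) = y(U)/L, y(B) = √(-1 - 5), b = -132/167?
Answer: 22199 - 167*I*√6/132 ≈ 22199.0 - 3.099*I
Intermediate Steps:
b = -132/167 (b = -132*1/167 = -132/167 ≈ -0.79042)
y(B) = I*√6 (y(B) = √(-6) = I*√6)
r(U, L) = I*√6/L (r(U, L) = (I*√6)/L = I*√6/L)
r(-149, b) - 1*(-22199) = I*√6/(-132/167) - 1*(-22199) = I*√6*(-167/132) + 22199 = -167*I*√6/132 + 22199 = 22199 - 167*I*√6/132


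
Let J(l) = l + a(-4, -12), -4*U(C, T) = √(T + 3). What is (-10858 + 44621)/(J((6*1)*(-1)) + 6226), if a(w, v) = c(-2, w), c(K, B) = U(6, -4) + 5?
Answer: 3362794800/620010001 + 135052*I/620010001 ≈ 5.4238 + 0.00021782*I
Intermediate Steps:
U(C, T) = -√(3 + T)/4 (U(C, T) = -√(T + 3)/4 = -√(3 + T)/4)
c(K, B) = 5 - I/4 (c(K, B) = -√(3 - 4)/4 + 5 = -I/4 + 5 = 5 - I/4)
a(w, v) = 5 - I/4
J(l) = 5 + l - I/4 (J(l) = l + (5 - I/4) = 5 + l - I/4)
(-10858 + 44621)/(J((6*1)*(-1)) + 6226) = (-10858 + 44621)/((5 + (6*1)*(-1) - I/4) + 6226) = 33763/((5 + 6*(-1) - I/4) + 6226) = 33763/((5 - 6 - I/4) + 6226) = 33763/((-1 - I/4) + 6226) = 33763/(6225 - I/4) = 33763*(16*(6225 + I/4)/620010001) = 540208*(6225 + I/4)/620010001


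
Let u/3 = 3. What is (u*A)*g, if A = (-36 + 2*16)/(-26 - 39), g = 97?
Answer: 3492/65 ≈ 53.723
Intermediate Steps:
u = 9 (u = 3*3 = 9)
A = 4/65 (A = (-36 + 32)/(-65) = -4*(-1/65) = 4/65 ≈ 0.061538)
(u*A)*g = (9*(4/65))*97 = (36/65)*97 = 3492/65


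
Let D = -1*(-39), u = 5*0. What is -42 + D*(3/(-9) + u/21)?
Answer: -55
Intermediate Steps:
u = 0
D = 39
-42 + D*(3/(-9) + u/21) = -42 + 39*(3/(-9) + 0/21) = -42 + 39*(3*(-1/9) + 0*(1/21)) = -42 + 39*(-1/3 + 0) = -42 + 39*(-1/3) = -42 - 13 = -55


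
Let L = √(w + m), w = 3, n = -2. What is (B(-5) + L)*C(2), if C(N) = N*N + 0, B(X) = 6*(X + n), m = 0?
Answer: -168 + 4*√3 ≈ -161.07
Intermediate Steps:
B(X) = -12 + 6*X (B(X) = 6*(X - 2) = 6*(-2 + X) = -12 + 6*X)
C(N) = N² (C(N) = N² + 0 = N²)
L = √3 (L = √(3 + 0) = √3 ≈ 1.7320)
(B(-5) + L)*C(2) = ((-12 + 6*(-5)) + √3)*2² = ((-12 - 30) + √3)*4 = (-42 + √3)*4 = -168 + 4*√3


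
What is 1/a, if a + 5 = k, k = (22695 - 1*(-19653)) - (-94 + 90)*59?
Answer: 1/42579 ≈ 2.3486e-5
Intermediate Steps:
k = 42584 (k = (22695 + 19653) - (-4)*59 = 42348 - 1*(-236) = 42348 + 236 = 42584)
a = 42579 (a = -5 + 42584 = 42579)
1/a = 1/42579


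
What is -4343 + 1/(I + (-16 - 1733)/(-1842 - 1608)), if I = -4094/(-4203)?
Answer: -31084310557/7158449 ≈ -4342.3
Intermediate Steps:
I = 4094/4203 (I = -4094*(-1/4203) = 4094/4203 ≈ 0.97407)
-4343 + 1/(I + (-16 - 1733)/(-1842 - 1608)) = -4343 + 1/(4094/4203 + (-16 - 1733)/(-1842 - 1608)) = -4343 + 1/(4094/4203 - 1749/(-3450)) = -4343 + 1/(4094/4203 - 1749*(-1/3450)) = -4343 + 1/(4094/4203 + 583/1150) = -4343 + 1/(7158449/4833450) = -4343 + 4833450/7158449 = -31084310557/7158449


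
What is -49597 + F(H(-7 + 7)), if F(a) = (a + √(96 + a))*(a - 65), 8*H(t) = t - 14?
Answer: -791683/16 - 267*√377/8 ≈ -50128.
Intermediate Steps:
H(t) = -7/4 + t/8 (H(t) = (t - 14)/8 = (-14 + t)/8 = -7/4 + t/8)
F(a) = (-65 + a)*(a + √(96 + a)) (F(a) = (a + √(96 + a))*(-65 + a) = (-65 + a)*(a + √(96 + a)))
-49597 + F(H(-7 + 7)) = -49597 + ((-7/4 + (-7 + 7)/8)² - 65*(-7/4 + (-7 + 7)/8) - 65*√(96 + (-7/4 + (-7 + 7)/8)) + (-7/4 + (-7 + 7)/8)*√(96 + (-7/4 + (-7 + 7)/8))) = -49597 + ((-7/4 + (⅛)*0)² - 65*(-7/4 + (⅛)*0) - 65*√(96 + (-7/4 + (⅛)*0)) + (-7/4 + (⅛)*0)*√(96 + (-7/4 + (⅛)*0))) = -49597 + ((-7/4 + 0)² - 65*(-7/4 + 0) - 65*√(96 + (-7/4 + 0)) + (-7/4 + 0)*√(96 + (-7/4 + 0))) = -49597 + ((-7/4)² - 65*(-7/4) - 65*√(96 - 7/4) - 7*√(96 - 7/4)/4) = -49597 + (49/16 + 455/4 - 65*√377/2 - 7*√377/8) = -49597 + (1869/16 - 267*√377/8) = -791683/16 - 267*√377/8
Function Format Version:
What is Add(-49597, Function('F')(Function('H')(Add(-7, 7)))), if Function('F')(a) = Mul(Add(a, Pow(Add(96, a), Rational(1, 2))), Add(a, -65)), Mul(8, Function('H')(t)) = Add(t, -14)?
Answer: Add(Rational(-791683, 16), Mul(Rational(-267, 8), Pow(377, Rational(1, 2)))) ≈ -50128.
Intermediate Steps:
Function('H')(t) = Add(Rational(-7, 4), Mul(Rational(1, 8), t)) (Function('H')(t) = Mul(Rational(1, 8), Add(t, -14)) = Mul(Rational(1, 8), Add(-14, t)) = Add(Rational(-7, 4), Mul(Rational(1, 8), t)))
Function('F')(a) = Mul(Add(-65, a), Add(a, Pow(Add(96, a), Rational(1, 2)))) (Function('F')(a) = Mul(Add(a, Pow(Add(96, a), Rational(1, 2))), Add(-65, a)) = Mul(Add(-65, a), Add(a, Pow(Add(96, a), Rational(1, 2)))))
Add(-49597, Function('F')(Function('H')(Add(-7, 7)))) = Add(-49597, Add(Pow(Add(Rational(-7, 4), Mul(Rational(1, 8), Add(-7, 7))), 2), Mul(-65, Add(Rational(-7, 4), Mul(Rational(1, 8), Add(-7, 7)))), Mul(-65, Pow(Add(96, Add(Rational(-7, 4), Mul(Rational(1, 8), Add(-7, 7)))), Rational(1, 2))), Mul(Add(Rational(-7, 4), Mul(Rational(1, 8), Add(-7, 7))), Pow(Add(96, Add(Rational(-7, 4), Mul(Rational(1, 8), Add(-7, 7)))), Rational(1, 2))))) = Add(-49597, Add(Pow(Add(Rational(-7, 4), Mul(Rational(1, 8), 0)), 2), Mul(-65, Add(Rational(-7, 4), Mul(Rational(1, 8), 0))), Mul(-65, Pow(Add(96, Add(Rational(-7, 4), Mul(Rational(1, 8), 0))), Rational(1, 2))), Mul(Add(Rational(-7, 4), Mul(Rational(1, 8), 0)), Pow(Add(96, Add(Rational(-7, 4), Mul(Rational(1, 8), 0))), Rational(1, 2))))) = Add(-49597, Add(Pow(Add(Rational(-7, 4), 0), 2), Mul(-65, Add(Rational(-7, 4), 0)), Mul(-65, Pow(Add(96, Add(Rational(-7, 4), 0)), Rational(1, 2))), Mul(Add(Rational(-7, 4), 0), Pow(Add(96, Add(Rational(-7, 4), 0)), Rational(1, 2))))) = Add(-49597, Add(Pow(Rational(-7, 4), 2), Mul(-65, Rational(-7, 4)), Mul(-65, Pow(Add(96, Rational(-7, 4)), Rational(1, 2))), Mul(Rational(-7, 4), Pow(Add(96, Rational(-7, 4)), Rational(1, 2))))) = Add(-49597, Add(Rational(49, 16), Rational(455, 4), Mul(-65, Pow(Rational(377, 4), Rational(1, 2))), Mul(Rational(-7, 4), Pow(Rational(377, 4), Rational(1, 2))))) = Add(-49597, Add(Rational(49, 16), Rational(455, 4), Mul(-65, Mul(Rational(1, 2), Pow(377, Rational(1, 2)))), Mul(Rational(-7, 4), Mul(Rational(1, 2), Pow(377, Rational(1, 2)))))) = Add(-49597, Add(Rational(49, 16), Rational(455, 4), Mul(Rational(-65, 2), Pow(377, Rational(1, 2))), Mul(Rational(-7, 8), Pow(377, Rational(1, 2))))) = Add(-49597, Add(Rational(1869, 16), Mul(Rational(-267, 8), Pow(377, Rational(1, 2))))) = Add(Rational(-791683, 16), Mul(Rational(-267, 8), Pow(377, Rational(1, 2))))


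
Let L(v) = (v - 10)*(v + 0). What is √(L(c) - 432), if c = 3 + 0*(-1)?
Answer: I*√453 ≈ 21.284*I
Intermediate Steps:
c = 3 (c = 3 + 0 = 3)
L(v) = v*(-10 + v) (L(v) = (-10 + v)*v = v*(-10 + v))
√(L(c) - 432) = √(3*(-10 + 3) - 432) = √(3*(-7) - 432) = √(-21 - 432) = √(-453) = I*√453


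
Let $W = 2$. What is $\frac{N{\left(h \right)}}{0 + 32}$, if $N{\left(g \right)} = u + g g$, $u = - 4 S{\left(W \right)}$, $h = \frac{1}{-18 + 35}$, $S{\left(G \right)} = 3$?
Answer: $- \frac{3467}{9248} \approx -0.37489$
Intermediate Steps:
$h = \frac{1}{17} \approx 0.058824$
$u = -12$ ($u = \left(-4\right) 3 = -12$)
$N{\left(g \right)} = -12 + g^{2}$ ($N{\left(g \right)} = -12 + g g = -12 + g^{2}$)
$\frac{N{\left(h \right)}}{0 + 32} = \frac{-12 + \left(\frac{1}{17}\right)^{2}}{0 + 32} = \frac{-12 + \frac{1}{289}}{32} = \frac{1}{32} \left(- \frac{3467}{289}\right) = - \frac{3467}{9248}$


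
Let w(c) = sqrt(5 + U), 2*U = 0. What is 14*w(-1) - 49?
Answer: -49 + 14*sqrt(5) ≈ -17.695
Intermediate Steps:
U = 0 (U = (1/2)*0 = 0)
w(c) = sqrt(5) (w(c) = sqrt(5 + 0) = sqrt(5))
14*w(-1) - 49 = 14*sqrt(5) - 49 = -49 + 14*sqrt(5)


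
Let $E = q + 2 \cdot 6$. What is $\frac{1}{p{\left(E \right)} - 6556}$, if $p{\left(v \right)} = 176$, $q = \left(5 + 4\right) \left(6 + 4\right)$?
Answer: $- \frac{1}{6380} \approx -0.00015674$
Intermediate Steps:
$q = 90$ ($q = 9 \cdot 10 = 90$)
$E = 102$ ($E = 90 + 2 \cdot 6 = 90 + 12 = 102$)
$\frac{1}{p{\left(E \right)} - 6556} = \frac{1}{176 - 6556} = \frac{1}{-6380} = - \frac{1}{6380}$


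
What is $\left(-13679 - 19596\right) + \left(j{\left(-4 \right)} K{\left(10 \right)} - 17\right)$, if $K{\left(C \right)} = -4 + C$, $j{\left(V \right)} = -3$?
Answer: $-33310$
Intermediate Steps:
$\left(-13679 - 19596\right) + \left(j{\left(-4 \right)} K{\left(10 \right)} - 17\right) = \left(-13679 - 19596\right) - \left(17 + 3 \left(-4 + 10\right)\right) = -33275 - 35 = -33310$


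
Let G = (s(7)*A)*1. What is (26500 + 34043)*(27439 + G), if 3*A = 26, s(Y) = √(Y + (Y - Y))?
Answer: 1661239377 + 524706*√7 ≈ 1.6626e+9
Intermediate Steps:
s(Y) = √Y (s(Y) = √(Y + 0) = √Y)
A = 26/3 (A = (⅓)*26 = 26/3 ≈ 8.6667)
G = 26*√7/3 (G = (√7*(26/3))*1 = (26*√7/3)*1 = 26*√7/3 ≈ 22.930)
(26500 + 34043)*(27439 + G) = (26500 + 34043)*(27439 + 26*√7/3) = 60543*(27439 + 26*√7/3) = 1661239377 + 524706*√7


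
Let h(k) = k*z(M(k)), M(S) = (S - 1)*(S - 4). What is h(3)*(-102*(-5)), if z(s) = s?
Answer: -3060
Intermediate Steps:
M(S) = (-1 + S)*(-4 + S)
h(k) = k*(4 + k² - 5*k)
h(3)*(-102*(-5)) = (3*(4 + 3² - 5*3))*(-102*(-5)) = (3*(4 + 9 - 15))*510 = (3*(-2))*510 = -6*510 = -3060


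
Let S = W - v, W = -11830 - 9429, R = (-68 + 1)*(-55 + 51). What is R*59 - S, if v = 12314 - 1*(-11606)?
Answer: 60991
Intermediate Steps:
v = 23920 (v = 12314 + 11606 = 23920)
R = 268 (R = -67*(-4) = 268)
W = -21259
S = -45179 (S = -21259 - 1*23920 = -21259 - 23920 = -45179)
R*59 - S = 268*59 - 1*(-45179) = 15812 + 45179 = 60991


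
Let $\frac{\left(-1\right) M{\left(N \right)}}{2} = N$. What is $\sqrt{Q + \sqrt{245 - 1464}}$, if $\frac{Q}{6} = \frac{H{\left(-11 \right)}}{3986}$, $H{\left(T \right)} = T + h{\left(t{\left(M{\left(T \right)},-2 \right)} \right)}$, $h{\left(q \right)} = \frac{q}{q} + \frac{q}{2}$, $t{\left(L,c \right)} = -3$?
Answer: $\frac{\sqrt{-275034 + 15888196 i \sqrt{1219}}}{3986} \approx 4.1771 + 4.1792 i$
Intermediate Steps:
$M{\left(N \right)} = - 2 N$
$h{\left(q \right)} = 1 + \frac{q}{2}$ ($h{\left(q \right)} = 1 + q \frac{1}{2} = 1 + \frac{q}{2}$)
$H{\left(T \right)} = - \frac{1}{2} + T$ ($H{\left(T \right)} = T + \left(1 + \frac{1}{2} \left(-3\right)\right) = T + \left(1 - \frac{3}{2}\right) = T - \frac{1}{2} = - \frac{1}{2} + T$)
$Q = - \frac{69}{3986}$ ($Q = 6 \frac{- \frac{1}{2} - 11}{3986} = 6 \left(\left(- \frac{23}{2}\right) \frac{1}{3986}\right) = 6 \left(- \frac{23}{7972}\right) = - \frac{69}{3986} \approx -0.017311$)
$\sqrt{Q + \sqrt{245 - 1464}} = \sqrt{- \frac{69}{3986} + \sqrt{245 - 1464}} = \sqrt{- \frac{69}{3986} + \sqrt{-1219}} = \sqrt{- \frac{69}{3986} + i \sqrt{1219}}$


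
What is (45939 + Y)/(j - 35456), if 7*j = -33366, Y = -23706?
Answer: -155631/281558 ≈ -0.55275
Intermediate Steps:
j = -33366/7 (j = (⅐)*(-33366) = -33366/7 ≈ -4766.6)
(45939 + Y)/(j - 35456) = (45939 - 23706)/(-33366/7 - 35456) = 22233/(-281558/7) = 22233*(-7/281558) = -155631/281558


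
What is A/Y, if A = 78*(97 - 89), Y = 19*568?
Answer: 78/1349 ≈ 0.057821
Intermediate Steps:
Y = 10792
A = 624 (A = 78*8 = 624)
A/Y = 624/10792 = 624*(1/10792) = 78/1349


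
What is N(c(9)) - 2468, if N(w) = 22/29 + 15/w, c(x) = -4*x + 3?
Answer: -787195/319 ≈ -2467.7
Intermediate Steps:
c(x) = 3 - 4*x
N(w) = 22/29 + 15/w (N(w) = 22*(1/29) + 15/w = 22/29 + 15/w)
N(c(9)) - 2468 = (22/29 + 15/(3 - 4*9)) - 2468 = (22/29 + 15/(3 - 36)) - 2468 = (22/29 + 15/(-33)) - 2468 = (22/29 + 15*(-1/33)) - 2468 = (22/29 - 5/11) - 2468 = 97/319 - 2468 = -787195/319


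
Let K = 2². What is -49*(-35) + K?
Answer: 1719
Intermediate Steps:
K = 4
-49*(-35) + K = -49*(-35) + 4 = 1715 + 4 = 1719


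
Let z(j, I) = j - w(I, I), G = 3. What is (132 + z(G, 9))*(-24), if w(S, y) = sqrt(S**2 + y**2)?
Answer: -3240 + 216*sqrt(2) ≈ -2934.5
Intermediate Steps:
z(j, I) = j - sqrt(2)*sqrt(I**2) (z(j, I) = j - sqrt(I**2 + I**2) = j - sqrt(2*I**2) = j - sqrt(2)*sqrt(I**2))
(132 + z(G, 9))*(-24) = (132 + (3 - sqrt(2)*sqrt(9**2)))*(-24) = (132 + (3 - sqrt(2)*sqrt(81)))*(-24) = (132 + (3 - 1*sqrt(2)*9))*(-24) = (132 + (3 - 9*sqrt(2)))*(-24) = (135 - 9*sqrt(2))*(-24) = -3240 + 216*sqrt(2)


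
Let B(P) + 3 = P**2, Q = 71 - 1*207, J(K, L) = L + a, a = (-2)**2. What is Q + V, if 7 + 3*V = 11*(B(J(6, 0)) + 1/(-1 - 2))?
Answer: -827/9 ≈ -91.889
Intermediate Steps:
a = 4
J(K, L) = 4 + L (J(K, L) = L + 4 = 4 + L)
Q = -136 (Q = 71 - 207 = -136)
B(P) = -3 + P**2
V = 397/9 (V = -7/3 + (11*((-3 + (4 + 0)**2) + 1/(-1 - 2)))/3 = -7/3 + (11*((-3 + 4**2) + 1/(-3)))/3 = -7/3 + (11*((-3 + 16) - 1/3))/3 = -7/3 + (11*(13 - 1/3))/3 = -7/3 + (11*(38/3))/3 = -7/3 + (1/3)*(418/3) = -7/3 + 418/9 = 397/9 ≈ 44.111)
Q + V = -136 + 397/9 = -827/9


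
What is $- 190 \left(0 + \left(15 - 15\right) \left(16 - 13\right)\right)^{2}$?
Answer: $0$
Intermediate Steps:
$- 190 \left(0 + \left(15 - 15\right) \left(16 - 13\right)\right)^{2} = - 190 \left(0 + 0 \cdot 3\right)^{2} = - 190 \left(0 + 0\right)^{2} = - 190 \cdot 0^{2} = \left(-190\right) 0 = 0$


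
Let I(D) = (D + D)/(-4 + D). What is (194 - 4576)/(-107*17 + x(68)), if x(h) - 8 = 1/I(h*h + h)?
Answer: 5140086/2123717 ≈ 2.4203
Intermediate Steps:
I(D) = 2*D/(-4 + D) (I(D) = (2*D)/(-4 + D) = 2*D/(-4 + D))
x(h) = 8 + (-4 + h + h**2)/(2*(h + h**2)) (x(h) = 8 + 1/(2*(h*h + h)/(-4 + (h*h + h))) = 8 + 1/(2*(h**2 + h)/(-4 + (h**2 + h))) = 8 + 1/(2*(h + h**2)/(-4 + (h + h**2))) = 8 + 1/(2*(h + h**2)/(-4 + h + h**2)) = 8 + (-4 + h + h**2)/(2*(h + h**2)))
(194 - 4576)/(-107*17 + x(68)) = (194 - 4576)/(-107*17 + (1/2)*(-4 + 17*68 + 17*68**2)/(68*(1 + 68))) = -4382/(-1819 + (1/2)*(1/68)*(-4 + 1156 + 17*4624)/69) = -4382/(-1819 + (1/2)*(1/68)*(1/69)*(-4 + 1156 + 78608)) = -4382/(-1819 + (1/2)*(1/68)*(1/69)*79760) = -4382/(-1819 + 9970/1173) = -4382/(-2123717/1173) = -4382*(-1173/2123717) = 5140086/2123717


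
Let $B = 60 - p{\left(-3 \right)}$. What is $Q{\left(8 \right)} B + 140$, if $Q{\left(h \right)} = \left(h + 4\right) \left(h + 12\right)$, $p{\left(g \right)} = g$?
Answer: $15260$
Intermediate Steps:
$Q{\left(h \right)} = \left(4 + h\right) \left(12 + h\right)$
$B = 63$ ($B = 60 - -3 = 60 + 3 = 63$)
$Q{\left(8 \right)} B + 140 = \left(48 + 8^{2} + 16 \cdot 8\right) 63 + 140 = \left(48 + 64 + 128\right) 63 + 140 = 240 \cdot 63 + 140 = 15120 + 140 = 15260$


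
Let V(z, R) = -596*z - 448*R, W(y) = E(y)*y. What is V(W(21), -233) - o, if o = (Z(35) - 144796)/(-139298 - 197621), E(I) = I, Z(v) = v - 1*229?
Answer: -53385634378/336919 ≈ -1.5845e+5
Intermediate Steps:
Z(v) = -229 + v (Z(v) = v - 229 = -229 + v)
W(y) = y² (W(y) = y*y = y²)
o = 144990/336919 (o = ((-229 + 35) - 144796)/(-139298 - 197621) = (-194 - 144796)/(-336919) = -144990*(-1/336919) = 144990/336919 ≈ 0.43034)
V(W(21), -233) - o = (-596*21² - 448*(-233)) - 1*144990/336919 = (-596*441 + 104384) - 144990/336919 = (-262836 + 104384) - 144990/336919 = -158452 - 144990/336919 = -53385634378/336919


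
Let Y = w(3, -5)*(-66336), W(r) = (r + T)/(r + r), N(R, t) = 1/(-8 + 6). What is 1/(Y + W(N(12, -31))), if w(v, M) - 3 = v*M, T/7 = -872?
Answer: 2/1604273 ≈ 1.2467e-6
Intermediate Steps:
T = -6104 (T = 7*(-872) = -6104)
N(R, t) = -½ (N(R, t) = 1/(-2) = -½)
W(r) = (-6104 + r)/(2*r) (W(r) = (r - 6104)/(r + r) = (-6104 + r)/((2*r)) = (-6104 + r)*(1/(2*r)) = (-6104 + r)/(2*r))
w(v, M) = 3 + M*v (w(v, M) = 3 + v*M = 3 + M*v)
Y = 796032 (Y = (3 - 5*3)*(-66336) = (3 - 15)*(-66336) = -12*(-66336) = 796032)
1/(Y + W(N(12, -31))) = 1/(796032 + (-6104 - ½)/(2*(-½))) = 1/(796032 + (½)*(-2)*(-12209/2)) = 1/(796032 + 12209/2) = 1/(1604273/2) = 2/1604273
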